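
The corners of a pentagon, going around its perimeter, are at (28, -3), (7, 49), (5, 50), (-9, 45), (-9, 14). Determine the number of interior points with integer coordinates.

The shoelace formula gives twice the area as |(28·49 − 7·(-3)) + (7·50 − 5·49) + (5·45 − (-9)·50) + ((-9)·14 − (-9)·45) + ((-9)·(-3) − 28·14)| = 2087, so the area is 2087/2.
Along each edge there are gcd(|Δx|,|Δy|)+1 lattice points, so counting each shared vertex once the boundary has gcd(21,52) + gcd(2,1) + gcd(14,5) + gcd(0,31) + gcd(37,17) = 1+1+1+31+1 = 35.
By Pick's theorem A = I + B/2 − 1, so I = 2087/2 − 35/2 + 1 = 1027.

1027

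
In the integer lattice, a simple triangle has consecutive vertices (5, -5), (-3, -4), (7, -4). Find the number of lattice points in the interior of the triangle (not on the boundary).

0

Using the shoelace formula, 2A = |[5·(-4) − (-3)·(-5)] + [(-3)·(-4) − 7·(-4)] + [7·(-5) − 5·(-4)]| = 10, so the area is 5.
Along each edge there are gcd(|Δx|,|Δy|)+1 lattice points, so counting each shared vertex once the boundary has gcd(8,1) + gcd(10,0) + gcd(2,1) = 1+10+1 = 12.
By Pick's theorem A = I + B/2 − 1, so I = 5 − 12/2 + 1 = 0.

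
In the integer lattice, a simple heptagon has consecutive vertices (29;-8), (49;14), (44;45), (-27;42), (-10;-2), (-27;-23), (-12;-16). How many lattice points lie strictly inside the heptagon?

The shoelace formula gives twice the area as |[29·14 − 49·(-8)] + [49·45 − 44·14] + [44·42 − (-27)·45] + [(-27)·(-2) − (-10)·42] + [(-10)·(-23) − (-27)·(-2)] + [(-27)·(-16) − (-12)·(-23)] + [(-12)·(-8) − 29·(-16)]| = 6816, so the area is 3408.
Along each edge there are gcd(|Δx|,|Δy|)+1 lattice points, so counting each shared vertex once the boundary has gcd(20,22) + gcd(5,31) + gcd(71,3) + gcd(17,44) + gcd(17,21) + gcd(15,7) + gcd(41,8) = 2+1+1+1+1+1+1 = 8.
Pick's theorem gives I = A − B/2 + 1 = 3408 − 8/2 + 1 = 3405.

3405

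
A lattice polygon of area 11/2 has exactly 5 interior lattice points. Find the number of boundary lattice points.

Pick's theorem gives A = I + B/2 − 1, so B = 2(A − I + 1) = 2(11/2 − 5 + 1) = 3.

3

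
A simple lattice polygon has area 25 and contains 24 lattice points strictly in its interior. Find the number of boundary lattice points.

4

Pick's theorem gives A = I + B/2 − 1, so B = 2(A − I + 1) = 2(25 − 24 + 1) = 4.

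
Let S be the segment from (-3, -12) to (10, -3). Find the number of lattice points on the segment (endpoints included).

2

The number of lattice points on a segment between lattice points is gcd(|Δx|,|Δy|) + 1 = gcd(13,9) + 1 = 1 + 1 = 2.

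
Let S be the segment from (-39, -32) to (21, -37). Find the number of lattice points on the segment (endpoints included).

6

The number of lattice points on a segment between lattice points is gcd(|Δx|,|Δy|) + 1 = gcd(60,5) + 1 = 5 + 1 = 6.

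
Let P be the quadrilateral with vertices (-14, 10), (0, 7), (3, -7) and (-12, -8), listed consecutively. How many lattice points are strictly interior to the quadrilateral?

Using the shoelace formula, 2A = |((-14)·7 − 0·10) + (0·(-7) − 3·7) + (3·(-8) − (-12)·(-7)) + ((-12)·10 − (-14)·(-8))| = 459, so the area is 229.5.
The number of boundary lattice points is Σ gcd(|Δx|,|Δy|) = gcd(14,3) + gcd(3,14) + gcd(15,1) + gcd(2,18) = 1+1+1+2 = 5.
By Pick's theorem A = I + B/2 − 1, so I = 229.5 − 5/2 + 1 = 228.

228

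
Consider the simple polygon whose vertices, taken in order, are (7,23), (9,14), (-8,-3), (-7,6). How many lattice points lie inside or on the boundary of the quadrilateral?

Using the shoelace formula, 2A = |(7·14 − 9·23) + (9·(-3) − (-8)·14) + ((-8)·6 − (-7)·(-3)) + ((-7)·23 − 7·6)| = 296, so the area is 148.
Summing gcd(|Δx|,|Δy|) over the edges gives the boundary count: gcd(2,9) + gcd(17,17) + gcd(1,9) + gcd(14,17) = 1+17+1+1 = 20.
Pick's theorem gives I = A − B/2 + 1 = 148 − 20/2 + 1 = 139, so the closed region contains I + B = 139 + 20 = 159 lattice points.

159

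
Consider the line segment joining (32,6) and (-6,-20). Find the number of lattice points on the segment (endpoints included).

3

The number of lattice points on a segment between lattice points is gcd(|Δx|,|Δy|) + 1 = gcd(38,26) + 1 = 2 + 1 = 3.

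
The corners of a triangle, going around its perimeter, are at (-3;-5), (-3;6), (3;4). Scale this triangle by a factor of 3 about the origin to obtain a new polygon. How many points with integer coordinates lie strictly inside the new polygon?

Using the shoelace formula, 2A = |((-3)·6 − (-3)·(-5)) + ((-3)·4 − 3·6) + (3·(-5) − (-3)·4)| = 66, so the area is 33.
Summing gcd(|Δx|,|Δy|) over the edges gives the boundary count: gcd(0,11) + gcd(6,2) + gcd(6,9) = 11+2+3 = 16.
Scaling by 3 multiplies the area by 3² = 9 (so the new area is 297) and multiplies the boundary lattice-point count by 3, giving 48.
By Pick's theorem, the interior count of the dilated polygon is 297 − 48/2 + 1 = 274.

274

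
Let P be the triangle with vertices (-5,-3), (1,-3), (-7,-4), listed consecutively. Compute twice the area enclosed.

6

By the shoelace formula, twice the signed area is |[(-5)·(-3) − 1·(-3)] + [1·(-4) − (-7)·(-3)] + [(-7)·(-3) − (-5)·(-4)]| = 6, so the area is 3.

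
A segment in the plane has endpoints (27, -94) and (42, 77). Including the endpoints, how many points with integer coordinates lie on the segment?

4

The number of lattice points on a segment between lattice points is gcd(|Δx|,|Δy|) + 1 = gcd(15,171) + 1 = 3 + 1 = 4.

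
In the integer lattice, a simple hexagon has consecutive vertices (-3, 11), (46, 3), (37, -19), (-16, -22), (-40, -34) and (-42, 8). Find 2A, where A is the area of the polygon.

5140

By the shoelace formula, twice the signed area is |[(-3)·3 − 46·11] + [46·(-19) − 37·3] + [37·(-22) − (-16)·(-19)] + [(-16)·(-34) − (-40)·(-22)] + [(-40)·8 − (-42)·(-34)] + [(-42)·11 − (-3)·8]| = 5140, so the area is 2570.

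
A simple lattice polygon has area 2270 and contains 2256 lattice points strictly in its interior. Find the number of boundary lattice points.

Pick's theorem gives A = I + B/2 − 1, so B = 2(A − I + 1) = 2(2270 − 2256 + 1) = 30.

30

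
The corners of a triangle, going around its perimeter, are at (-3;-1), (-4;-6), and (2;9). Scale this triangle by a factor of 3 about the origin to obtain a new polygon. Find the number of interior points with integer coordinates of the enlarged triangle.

55

Using the shoelace formula, 2A = |((-3)·(-6) − (-4)·(-1)) + ((-4)·9 − 2·(-6)) + (2·(-1) − (-3)·9)| = 15, so the area is 15/2.
Along each edge there are gcd(|Δx|,|Δy|)+1 lattice points, so counting each shared vertex once the boundary has gcd(1,5) + gcd(6,15) + gcd(5,10) = 1+3+5 = 9.
Scaling by 3 multiplies the area by 3² = 9 (so the new area is 67.5) and multiplies the boundary lattice-point count by 3, giving 27.
By Pick's theorem, the interior count of the dilated polygon is 67.5 − 27/2 + 1 = 55.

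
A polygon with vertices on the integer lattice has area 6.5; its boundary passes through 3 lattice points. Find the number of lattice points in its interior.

6

From Pick's theorem, I = A − B/2 + 1 = 6.5 − 3/2 + 1 = 6.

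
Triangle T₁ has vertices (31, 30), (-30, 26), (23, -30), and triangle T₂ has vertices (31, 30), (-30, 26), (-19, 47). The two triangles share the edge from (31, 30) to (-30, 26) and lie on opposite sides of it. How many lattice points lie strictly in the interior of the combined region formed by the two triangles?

2430

The union is the simple quadrilateral with vertices (31, 30), (23, -30), (-30, 26), (-19, 47) in order.
Using the shoelace formula, 2A = |(31·(-30) − 23·30) + (23·26 − (-30)·(-30)) + ((-30)·47 − (-19)·26) + ((-19)·30 − 31·47)| = 4865, so the area is 4865/2.
The number of boundary lattice points is Σ gcd(|Δx|,|Δy|) = gcd(8,60) + gcd(53,56) + gcd(11,21) + gcd(50,17) = 4+1+1+1 = 7.
By Pick's theorem I = A − B/2 + 1 = 4865/2 − 7/2 + 1 = 2430.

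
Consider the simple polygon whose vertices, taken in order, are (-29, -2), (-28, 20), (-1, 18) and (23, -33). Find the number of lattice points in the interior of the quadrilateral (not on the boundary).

The shoelace formula gives twice the area as |((-29)·20 − (-28)·(-2)) + ((-28)·18 − (-1)·20) + ((-1)·(-33) − 23·18) + (23·(-2) − (-29)·(-33))| = 2504, so the area is 1252.
Along each edge there are gcd(|Δx|,|Δy|)+1 lattice points, so counting each shared vertex once the boundary has gcd(1,22) + gcd(27,2) + gcd(24,51) + gcd(52,31) = 1+1+3+1 = 6.
Pick's theorem gives I = A − B/2 + 1 = 1252 − 6/2 + 1 = 1250.

1250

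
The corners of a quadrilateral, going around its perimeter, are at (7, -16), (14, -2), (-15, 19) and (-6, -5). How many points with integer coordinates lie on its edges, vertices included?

12

Along each edge there are gcd(|Δx|,|Δy|)+1 lattice points, so counting each shared vertex once the boundary has gcd(7,14) + gcd(29,21) + gcd(9,24) + gcd(13,11) = 7+1+3+1 = 12.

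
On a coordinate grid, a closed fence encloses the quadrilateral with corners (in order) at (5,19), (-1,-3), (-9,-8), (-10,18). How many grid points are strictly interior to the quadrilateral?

The shoelace formula gives twice the area as |[5·(-3) − (-1)·19] + [(-1)·(-8) − (-9)·(-3)] + [(-9)·18 − (-10)·(-8)] + [(-10)·19 − 5·18]| = 537, so the area is 537/2.
Summing gcd(|Δx|,|Δy|) over the edges gives the boundary count: gcd(6,22) + gcd(8,5) + gcd(1,26) + gcd(15,1) = 2+1+1+1 = 5.
Pick's theorem gives I = A − B/2 + 1 = 537/2 − 5/2 + 1 = 267.

267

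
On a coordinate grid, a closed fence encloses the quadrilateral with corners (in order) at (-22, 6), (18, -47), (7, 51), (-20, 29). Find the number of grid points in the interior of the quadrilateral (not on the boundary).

1956

The shoelace formula gives twice the area as |[(-22)·(-47) − 18·6] + [18·51 − 7·(-47)] + [7·29 − (-20)·51] + [(-20)·6 − (-22)·29]| = 3914, so the area is 1957.
The number of boundary lattice points is Σ gcd(|Δx|,|Δy|) = gcd(40,53) + gcd(11,98) + gcd(27,22) + gcd(2,23) = 1+1+1+1 = 4.
Pick's theorem gives I = A − B/2 + 1 = 1957 − 4/2 + 1 = 1956.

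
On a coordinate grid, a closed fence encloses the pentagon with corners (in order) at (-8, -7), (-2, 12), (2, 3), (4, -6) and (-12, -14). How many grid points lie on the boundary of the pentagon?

12

Along each edge there are gcd(|Δx|,|Δy|)+1 lattice points, so counting each shared vertex once the boundary has gcd(6,19) + gcd(4,9) + gcd(2,9) + gcd(16,8) + gcd(4,7) = 1+1+1+8+1 = 12.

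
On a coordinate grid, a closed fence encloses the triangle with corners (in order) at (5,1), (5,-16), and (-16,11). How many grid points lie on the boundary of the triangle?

21

Summing gcd(|Δx|,|Δy|) over the edges gives the boundary count: gcd(0,17) + gcd(21,27) + gcd(21,10) = 17+3+1 = 21.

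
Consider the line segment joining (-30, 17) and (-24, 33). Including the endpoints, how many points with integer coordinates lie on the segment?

The number of lattice points on a segment between lattice points is gcd(|Δx|,|Δy|) + 1 = gcd(6,16) + 1 = 2 + 1 = 3.

3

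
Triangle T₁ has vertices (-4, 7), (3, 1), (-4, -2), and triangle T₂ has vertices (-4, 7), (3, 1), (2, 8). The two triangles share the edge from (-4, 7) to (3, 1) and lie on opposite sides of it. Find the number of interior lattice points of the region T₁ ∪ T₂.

The union is the simple quadrilateral with vertices (-4, 7), (-4, -2), (3, 1), (2, 8) in order.
The shoelace formula gives twice the area as |[(-4)·(-2) − (-4)·7] + [(-4)·1 − 3·(-2)] + [3·8 − 2·1] + [2·7 − (-4)·8]| = 106, so the area is 53.
Summing gcd(|Δx|,|Δy|) over the edges gives the boundary count: gcd(0,9) + gcd(7,3) + gcd(1,7) + gcd(6,1) = 9+1+1+1 = 12.
By Pick's theorem I = A − B/2 + 1 = 53 − 12/2 + 1 = 48.

48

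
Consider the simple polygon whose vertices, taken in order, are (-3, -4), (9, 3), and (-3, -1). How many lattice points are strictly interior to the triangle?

The shoelace formula gives twice the area as |((-3)·3 − 9·(-4)) + (9·(-1) − (-3)·3) + ((-3)·(-4) − (-3)·(-1))| = 36, so the area is 18.
Summing gcd(|Δx|,|Δy|) over the edges gives the boundary count: gcd(12,7) + gcd(12,4) + gcd(0,3) = 1+4+3 = 8.
By Pick's theorem A = I + B/2 − 1, so I = 18 − 8/2 + 1 = 15.

15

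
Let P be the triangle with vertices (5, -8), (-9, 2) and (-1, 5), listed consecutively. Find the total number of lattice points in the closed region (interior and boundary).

The shoelace formula gives twice the area as |(5·2 − (-9)·(-8)) + ((-9)·5 − (-1)·2) + ((-1)·(-8) − 5·5)| = 122, so the area is 61.
Summing gcd(|Δx|,|Δy|) over the edges gives the boundary count: gcd(14,10) + gcd(8,3) + gcd(6,13) = 2+1+1 = 4.
Pick's theorem gives I = A − B/2 + 1 = 61 − 4/2 + 1 = 60, so the closed region contains I + B = 60 + 4 = 64 lattice points.

64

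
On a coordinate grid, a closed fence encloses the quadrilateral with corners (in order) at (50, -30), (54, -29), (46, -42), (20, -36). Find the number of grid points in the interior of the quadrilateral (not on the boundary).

The shoelace formula gives twice the area as |[50·(-29) − 54·(-30)] + [54·(-42) − 46·(-29)] + [46·(-36) − 20·(-42)] + [20·(-30) − 50·(-36)]| = 380, so the area is 190.
Summing gcd(|Δx|,|Δy|) over the edges gives the boundary count: gcd(4,1) + gcd(8,13) + gcd(26,6) + gcd(30,6) = 1+1+2+6 = 10.
By Pick's theorem A = I + B/2 − 1, so I = 190 − 10/2 + 1 = 186.

186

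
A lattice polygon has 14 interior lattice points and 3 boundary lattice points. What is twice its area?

Pick's theorem states A = I + B/2 − 1, so A = 14 + 3/2 − 1 = 29/2.
Hence 2A = 29.

29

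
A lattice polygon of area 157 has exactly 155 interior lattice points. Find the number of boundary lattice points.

6

Pick's theorem gives A = I + B/2 − 1, so B = 2(A − I + 1) = 2(157 − 155 + 1) = 6.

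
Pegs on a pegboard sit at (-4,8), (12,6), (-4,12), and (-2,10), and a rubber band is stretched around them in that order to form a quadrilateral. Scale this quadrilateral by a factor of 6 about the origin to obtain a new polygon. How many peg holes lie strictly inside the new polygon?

985

The shoelace formula gives twice the area as |[(-4)·6 − 12·8] + [12·12 − (-4)·6] + [(-4)·10 − (-2)·12] + [(-2)·8 − (-4)·10]| = 56, so the area is 28.
Summing gcd(|Δx|,|Δy|) over the edges gives the boundary count: gcd(16,2) + gcd(16,6) + gcd(2,2) + gcd(2,2) = 2+2+2+2 = 8.
Scaling by 6 multiplies the area by 6² = 36 (so the new area is 1008) and multiplies the boundary lattice-point count by 6, giving 48.
By Pick's theorem, the interior count of the dilated polygon is 1008 − 48/2 + 1 = 985.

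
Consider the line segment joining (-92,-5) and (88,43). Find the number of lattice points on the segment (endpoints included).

13

The number of lattice points on a segment between lattice points is gcd(|Δx|,|Δy|) + 1 = gcd(180,48) + 1 = 12 + 1 = 13.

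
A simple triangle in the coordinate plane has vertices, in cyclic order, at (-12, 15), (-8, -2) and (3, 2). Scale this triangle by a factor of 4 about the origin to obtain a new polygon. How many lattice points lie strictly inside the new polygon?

1619

Using the shoelace formula, 2A = |[(-12)·(-2) − (-8)·15] + [(-8)·2 − 3·(-2)] + [3·15 − (-12)·2]| = 203, so the area is 101.5.
Summing gcd(|Δx|,|Δy|) over the edges gives the boundary count: gcd(4,17) + gcd(11,4) + gcd(15,13) = 1+1+1 = 3.
Scaling by 4 multiplies the area by 4² = 16 (so the new area is 1624) and multiplies the boundary lattice-point count by 4, giving 12.
By Pick's theorem, the interior count of the dilated polygon is 1624 − 12/2 + 1 = 1619.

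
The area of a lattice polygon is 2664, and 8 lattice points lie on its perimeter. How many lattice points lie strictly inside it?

Pick's theorem A = I + B/2 − 1 rearranges to I = A − B/2 + 1 = 2664 − 8/2 + 1 = 2661.

2661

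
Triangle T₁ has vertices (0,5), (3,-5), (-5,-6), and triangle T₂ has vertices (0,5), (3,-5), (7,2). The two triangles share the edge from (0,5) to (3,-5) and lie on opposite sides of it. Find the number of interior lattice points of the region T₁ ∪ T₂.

71

The union is the simple quadrilateral with vertices (0,5), (-5,-6), (3,-5), (7,2) in order.
The shoelace formula gives twice the area as |[0·(-6) − (-5)·5] + [(-5)·(-5) − 3·(-6)] + [3·2 − 7·(-5)] + [7·5 − 0·2]| = 144, so the area is 72.
Along each edge there are gcd(|Δx|,|Δy|)+1 lattice points, so counting each shared vertex once the boundary has gcd(5,11) + gcd(8,1) + gcd(4,7) + gcd(7,3) = 1+1+1+1 = 4.
By Pick's theorem I = A − B/2 + 1 = 72 − 4/2 + 1 = 71.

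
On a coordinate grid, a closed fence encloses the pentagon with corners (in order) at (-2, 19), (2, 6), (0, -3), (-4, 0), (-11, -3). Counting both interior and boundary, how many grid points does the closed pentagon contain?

139

The shoelace formula gives twice the area as |[(-2)·6 − 2·19] + [2·(-3) − 0·6] + [0·0 − (-4)·(-3)] + [(-4)·(-3) − (-11)·0] + [(-11)·19 − (-2)·(-3)]| = 271, so the area is 135.5.
Along each edge there are gcd(|Δx|,|Δy|)+1 lattice points, so counting each shared vertex once the boundary has gcd(4,13) + gcd(2,9) + gcd(4,3) + gcd(7,3) + gcd(9,22) = 1+1+1+1+1 = 5.
Pick's theorem gives I = A − B/2 + 1 = 135.5 − 5/2 + 1 = 134, so the closed region contains I + B = 134 + 5 = 139 lattice points.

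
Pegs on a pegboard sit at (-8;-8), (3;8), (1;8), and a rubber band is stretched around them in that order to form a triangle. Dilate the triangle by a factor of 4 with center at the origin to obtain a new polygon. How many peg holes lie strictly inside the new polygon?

249

The shoelace formula gives twice the area as |[(-8)·8 − 3·(-8)] + [3·8 − 1·8] + [1·(-8) − (-8)·8]| = 32, so the area is 16.
The number of boundary lattice points is Σ gcd(|Δx|,|Δy|) = gcd(11,16) + gcd(2,0) + gcd(9,16) = 1+2+1 = 4.
Scaling by 4 multiplies the area by 4² = 16 (so the new area is 256) and multiplies the boundary lattice-point count by 4, giving 16.
By Pick's theorem, the interior count of the dilated polygon is 256 − 16/2 + 1 = 249.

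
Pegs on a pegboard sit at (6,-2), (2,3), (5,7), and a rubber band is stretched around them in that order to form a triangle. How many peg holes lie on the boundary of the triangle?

Summing gcd(|Δx|,|Δy|) over the edges gives the boundary count: gcd(4,5) + gcd(3,4) + gcd(1,9) = 1+1+1 = 3.

3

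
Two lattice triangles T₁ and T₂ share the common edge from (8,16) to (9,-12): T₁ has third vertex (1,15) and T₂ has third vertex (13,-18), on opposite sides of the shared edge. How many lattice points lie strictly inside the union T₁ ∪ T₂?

The union is the simple quadrilateral with vertices (8,16), (1,15), (9,-12), (13,-18) in order.
Using the shoelace formula, 2A = |[8·15 − 1·16] + [1·(-12) − 9·15] + [9·(-18) − 13·(-12)] + [13·16 − 8·(-18)]| = 303, so the area is 151.5.
Summing gcd(|Δx|,|Δy|) over the edges gives the boundary count: gcd(7,1) + gcd(8,27) + gcd(4,6) + gcd(5,34) = 1+1+2+1 = 5.
By Pick's theorem I = A − B/2 + 1 = 151.5 − 5/2 + 1 = 150.

150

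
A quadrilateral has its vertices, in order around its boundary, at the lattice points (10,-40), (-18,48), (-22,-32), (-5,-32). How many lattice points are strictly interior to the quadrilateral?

The shoelace formula gives twice the area as |[10·48 − (-18)·(-40)] + [(-18)·(-32) − (-22)·48] + [(-22)·(-32) − (-5)·(-32)] + [(-5)·(-40) − 10·(-32)]| = 2456, so the area is 1228.
The number of boundary lattice points is Σ gcd(|Δx|,|Δy|) = gcd(28,88) + gcd(4,80) + gcd(17,0) + gcd(15,8) = 4+4+17+1 = 26.
By Pick's theorem A = I + B/2 − 1, so I = 1228 − 26/2 + 1 = 1216.

1216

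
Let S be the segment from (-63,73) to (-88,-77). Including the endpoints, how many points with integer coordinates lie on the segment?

26

The number of lattice points on a segment between lattice points is gcd(|Δx|,|Δy|) + 1 = gcd(25,150) + 1 = 25 + 1 = 26.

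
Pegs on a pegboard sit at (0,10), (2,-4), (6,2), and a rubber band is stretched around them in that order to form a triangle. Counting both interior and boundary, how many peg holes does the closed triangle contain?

Using the shoelace formula, 2A = |(0·(-4) − 2·10) + (2·2 − 6·(-4)) + (6·10 − 0·2)| = 68, so the area is 34.
The number of boundary lattice points is Σ gcd(|Δx|,|Δy|) = gcd(2,14) + gcd(4,6) + gcd(6,8) = 2+2+2 = 6.
Pick's theorem gives I = A − B/2 + 1 = 34 − 6/2 + 1 = 32, so the closed region contains I + B = 32 + 6 = 38 lattice points.

38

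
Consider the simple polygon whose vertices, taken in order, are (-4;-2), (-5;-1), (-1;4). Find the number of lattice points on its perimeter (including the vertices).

5

Along each edge there are gcd(|Δx|,|Δy|)+1 lattice points, so counting each shared vertex once the boundary has gcd(1,1) + gcd(4,5) + gcd(3,6) = 1+1+3 = 5.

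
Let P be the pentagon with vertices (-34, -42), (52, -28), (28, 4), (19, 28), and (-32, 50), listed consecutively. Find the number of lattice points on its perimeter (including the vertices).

Summing gcd(|Δx|,|Δy|) over the edges gives the boundary count: gcd(86,14) + gcd(24,32) + gcd(9,24) + gcd(51,22) + gcd(2,92) = 2+8+3+1+2 = 16.

16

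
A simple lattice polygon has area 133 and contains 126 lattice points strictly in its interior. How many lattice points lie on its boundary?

16

Pick's theorem gives A = I + B/2 − 1, so B = 2(A − I + 1) = 2(133 − 126 + 1) = 16.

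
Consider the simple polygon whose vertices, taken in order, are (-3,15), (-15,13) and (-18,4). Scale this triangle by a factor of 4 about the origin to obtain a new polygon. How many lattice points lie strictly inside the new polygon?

The shoelace formula gives twice the area as |[(-3)·13 − (-15)·15] + [(-15)·4 − (-18)·13] + [(-18)·15 − (-3)·4]| = 102, so the area is 51.
The number of boundary lattice points is Σ gcd(|Δx|,|Δy|) = gcd(12,2) + gcd(3,9) + gcd(15,11) = 2+3+1 = 6.
Scaling by 4 multiplies the area by 4² = 16 (so the new area is 816) and multiplies the boundary lattice-point count by 4, giving 24.
By Pick's theorem, the interior count of the dilated polygon is 816 − 24/2 + 1 = 805.

805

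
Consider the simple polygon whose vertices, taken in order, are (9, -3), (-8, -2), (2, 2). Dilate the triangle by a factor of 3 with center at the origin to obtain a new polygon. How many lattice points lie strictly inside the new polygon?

346

The shoelace formula gives twice the area as |[9·(-2) − (-8)·(-3)] + [(-8)·2 − 2·(-2)] + [2·(-3) − 9·2]| = 78, so the area is 39.
Summing gcd(|Δx|,|Δy|) over the edges gives the boundary count: gcd(17,1) + gcd(10,4) + gcd(7,5) = 1+2+1 = 4.
Scaling by 3 multiplies the area by 3² = 9 (so the new area is 351) and multiplies the boundary lattice-point count by 3, giving 12.
By Pick's theorem, the interior count of the dilated polygon is 351 − 12/2 + 1 = 346.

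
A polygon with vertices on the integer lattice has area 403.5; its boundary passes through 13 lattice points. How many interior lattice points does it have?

398

Pick's theorem A = I + B/2 − 1 rearranges to I = A − B/2 + 1 = 403.5 − 13/2 + 1 = 398.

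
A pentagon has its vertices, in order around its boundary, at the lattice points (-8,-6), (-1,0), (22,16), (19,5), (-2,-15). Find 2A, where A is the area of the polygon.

The shoelace formula gives twice the area as |[(-8)·0 − (-1)·(-6)] + [(-1)·16 − 22·0] + [22·5 − 19·16] + [19·(-15) − (-2)·5] + [(-2)·(-6) − (-8)·(-15)]| = 599, so the area is 599/2.

599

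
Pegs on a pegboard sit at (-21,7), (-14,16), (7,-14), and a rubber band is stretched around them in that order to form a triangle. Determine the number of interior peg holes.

The shoelace formula gives twice the area as |((-21)·16 − (-14)·7) + ((-14)·(-14) − 7·16) + (7·7 − (-21)·(-14))| = 399, so the area is 399/2.
Along each edge there are gcd(|Δx|,|Δy|)+1 lattice points, so counting each shared vertex once the boundary has gcd(7,9) + gcd(21,30) + gcd(28,21) = 1+3+7 = 11.
Pick's theorem gives I = A − B/2 + 1 = 399/2 − 11/2 + 1 = 195.

195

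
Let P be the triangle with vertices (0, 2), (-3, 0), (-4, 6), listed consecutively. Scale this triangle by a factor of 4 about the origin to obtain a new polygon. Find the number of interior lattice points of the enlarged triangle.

Using the shoelace formula, 2A = |(0·0 − (-3)·2) + ((-3)·6 − (-4)·0) + ((-4)·2 − 0·6)| = 20, so the area is 10.
Summing gcd(|Δx|,|Δy|) over the edges gives the boundary count: gcd(3,2) + gcd(1,6) + gcd(4,4) = 1+1+4 = 6.
Scaling by 4 multiplies the area by 4² = 16 (so the new area is 160) and multiplies the boundary lattice-point count by 4, giving 24.
By Pick's theorem, the interior count of the dilated polygon is 160 − 24/2 + 1 = 149.

149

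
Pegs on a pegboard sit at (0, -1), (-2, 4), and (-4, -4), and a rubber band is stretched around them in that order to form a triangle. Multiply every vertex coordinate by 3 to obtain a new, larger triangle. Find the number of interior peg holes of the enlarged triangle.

112

The shoelace formula gives twice the area as |(0·4 − (-2)·(-1)) + ((-2)·(-4) − (-4)·4) + ((-4)·(-1) − 0·(-4))| = 26, so the area is 13.
Summing gcd(|Δx|,|Δy|) over the edges gives the boundary count: gcd(2,5) + gcd(2,8) + gcd(4,3) = 1+2+1 = 4.
Scaling by 3 multiplies the area by 3² = 9 (so the new area is 117) and multiplies the boundary lattice-point count by 3, giving 12.
By Pick's theorem, the interior count of the dilated polygon is 117 − 12/2 + 1 = 112.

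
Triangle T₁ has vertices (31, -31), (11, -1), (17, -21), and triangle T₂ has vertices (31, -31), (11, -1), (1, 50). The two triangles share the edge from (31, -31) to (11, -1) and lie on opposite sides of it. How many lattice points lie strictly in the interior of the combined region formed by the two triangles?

467

The union is the simple quadrilateral with vertices (31, -31), (17, -21), (11, -1), (1, 50) in order.
By the shoelace formula, twice the signed area is |(31·(-21) − 17·(-31)) + (17·(-1) − 11·(-21)) + (11·50 − 1·(-1)) + (1·(-31) − 31·50)| = 940, so the area is 470.
Summing gcd(|Δx|,|Δy|) over the edges gives the boundary count: gcd(14,10) + gcd(6,20) + gcd(10,51) + gcd(30,81) = 2+2+1+3 = 8.
By Pick's theorem I = A − B/2 + 1 = 470 − 8/2 + 1 = 467.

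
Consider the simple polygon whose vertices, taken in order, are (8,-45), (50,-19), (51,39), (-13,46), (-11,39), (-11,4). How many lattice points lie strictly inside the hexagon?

Using the shoelace formula, 2A = |(8·(-19) − 50·(-45)) + (50·39 − 51·(-19)) + (51·46 − (-13)·39) + ((-13)·39 − (-11)·46) + ((-11)·4 − (-11)·39) + ((-11)·(-45) − 8·4)| = 8717, so the area is 4358.5.
Along each edge there are gcd(|Δx|,|Δy|)+1 lattice points, so counting each shared vertex once the boundary has gcd(42,26) + gcd(1,58) + gcd(64,7) + gcd(2,7) + gcd(0,35) + gcd(19,49) = 2+1+1+1+35+1 = 41.
By Pick's theorem A = I + B/2 − 1, so I = 4358.5 − 41/2 + 1 = 4339.

4339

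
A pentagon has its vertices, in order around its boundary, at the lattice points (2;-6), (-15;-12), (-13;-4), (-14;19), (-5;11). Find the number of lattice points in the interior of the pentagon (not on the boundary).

Using the shoelace formula, 2A = |(2·(-12) − (-15)·(-6)) + ((-15)·(-4) − (-13)·(-12)) + ((-13)·19 − (-14)·(-4)) + ((-14)·11 − (-5)·19) + ((-5)·(-6) − 2·11)| = 564, so the area is 282.
Along each edge there are gcd(|Δx|,|Δy|)+1 lattice points, so counting each shared vertex once the boundary has gcd(17,6) + gcd(2,8) + gcd(1,23) + gcd(9,8) + gcd(7,17) = 1+2+1+1+1 = 6.
Pick's theorem gives I = A − B/2 + 1 = 282 − 6/2 + 1 = 280.

280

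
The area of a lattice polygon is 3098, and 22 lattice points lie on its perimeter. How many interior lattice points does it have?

From Pick's theorem, I = A − B/2 + 1 = 3098 − 22/2 + 1 = 3088.

3088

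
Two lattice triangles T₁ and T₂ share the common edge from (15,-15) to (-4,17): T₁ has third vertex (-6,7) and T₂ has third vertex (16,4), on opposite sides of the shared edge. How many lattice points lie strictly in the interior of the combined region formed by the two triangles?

322

The union is the simple quadrilateral with vertices (15,-15), (-6,7), (-4,17), (16,4) in order.
The shoelace formula gives twice the area as |(15·7 − (-6)·(-15)) + ((-6)·17 − (-4)·7) + ((-4)·4 − 16·17) + (16·(-15) − 15·4)| = 647, so the area is 323.5.
Summing gcd(|Δx|,|Δy|) over the edges gives the boundary count: gcd(21,22) + gcd(2,10) + gcd(20,13) + gcd(1,19) = 1+2+1+1 = 5.
By Pick's theorem I = A − B/2 + 1 = 323.5 − 5/2 + 1 = 322.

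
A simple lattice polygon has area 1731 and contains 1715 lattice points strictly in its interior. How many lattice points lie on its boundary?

34

Pick's theorem gives A = I + B/2 − 1, so B = 2(A − I + 1) = 2(1731 − 1715 + 1) = 34.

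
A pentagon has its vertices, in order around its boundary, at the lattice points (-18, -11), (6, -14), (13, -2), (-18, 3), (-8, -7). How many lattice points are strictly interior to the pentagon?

Using the shoelace formula, 2A = |((-18)·(-14) − 6·(-11)) + (6·(-2) − 13·(-14)) + (13·3 − (-18)·(-2)) + ((-18)·(-7) − (-8)·3) + ((-8)·(-11) − (-18)·(-7))| = 603, so the area is 301.5.
The number of boundary lattice points is Σ gcd(|Δx|,|Δy|) = gcd(24,3) + gcd(7,12) + gcd(31,5) + gcd(10,10) + gcd(10,4) = 3+1+1+10+2 = 17.
Pick's theorem gives I = A − B/2 + 1 = 301.5 − 17/2 + 1 = 294.

294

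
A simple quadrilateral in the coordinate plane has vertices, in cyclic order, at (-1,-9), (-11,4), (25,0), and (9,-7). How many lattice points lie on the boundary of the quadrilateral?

8

The number of boundary lattice points is Σ gcd(|Δx|,|Δy|) = gcd(10,13) + gcd(36,4) + gcd(16,7) + gcd(10,2) = 1+4+1+2 = 8.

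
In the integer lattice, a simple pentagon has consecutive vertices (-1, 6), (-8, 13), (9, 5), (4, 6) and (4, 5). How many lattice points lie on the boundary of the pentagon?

11

Along each edge there are gcd(|Δx|,|Δy|)+1 lattice points, so counting each shared vertex once the boundary has gcd(7,7) + gcd(17,8) + gcd(5,1) + gcd(0,1) + gcd(5,1) = 7+1+1+1+1 = 11.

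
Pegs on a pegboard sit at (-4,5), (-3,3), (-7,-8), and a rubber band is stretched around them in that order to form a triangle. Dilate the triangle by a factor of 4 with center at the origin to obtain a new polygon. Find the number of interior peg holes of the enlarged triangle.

147

The shoelace formula gives twice the area as |[(-4)·3 − (-3)·5] + [(-3)·(-8) − (-7)·3] + [(-7)·5 − (-4)·(-8)]| = 19, so the area is 19/2.
Summing gcd(|Δx|,|Δy|) over the edges gives the boundary count: gcd(1,2) + gcd(4,11) + gcd(3,13) = 1+1+1 = 3.
Scaling by 4 multiplies the area by 4² = 16 (so the new area is 152) and multiplies the boundary lattice-point count by 4, giving 12.
By Pick's theorem, the interior count of the dilated polygon is 152 − 12/2 + 1 = 147.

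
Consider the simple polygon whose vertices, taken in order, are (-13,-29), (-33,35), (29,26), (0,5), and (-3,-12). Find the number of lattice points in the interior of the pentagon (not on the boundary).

1594

Using the shoelace formula, 2A = |((-13)·35 − (-33)·(-29)) + ((-33)·26 − 29·35) + (29·5 − 0·26) + (0·(-12) − (-3)·5) + ((-3)·(-29) − (-13)·(-12))| = 3194, so the area is 1597.
Summing gcd(|Δx|,|Δy|) over the edges gives the boundary count: gcd(20,64) + gcd(62,9) + gcd(29,21) + gcd(3,17) + gcd(10,17) = 4+1+1+1+1 = 8.
Pick's theorem gives I = A − B/2 + 1 = 1597 − 8/2 + 1 = 1594.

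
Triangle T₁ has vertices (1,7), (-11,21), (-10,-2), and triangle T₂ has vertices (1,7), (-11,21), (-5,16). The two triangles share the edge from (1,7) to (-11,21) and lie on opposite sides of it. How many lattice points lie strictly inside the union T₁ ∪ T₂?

141

The union is the simple quadrilateral with vertices (1,7), (-10,-2), (-11,21), (-5,16) in order.
By the shoelace formula, twice the signed area is |(1·(-2) − (-10)·7) + ((-10)·21 − (-11)·(-2)) + ((-11)·16 − (-5)·21) + ((-5)·7 − 1·16)| = 286, so the area is 143.
The number of boundary lattice points is Σ gcd(|Δx|,|Δy|) = gcd(11,9) + gcd(1,23) + gcd(6,5) + gcd(6,9) = 1+1+1+3 = 6.
By Pick's theorem I = A − B/2 + 1 = 143 − 6/2 + 1 = 141.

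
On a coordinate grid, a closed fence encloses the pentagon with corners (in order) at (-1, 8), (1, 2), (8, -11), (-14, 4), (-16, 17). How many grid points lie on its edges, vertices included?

Along each edge there are gcd(|Δx|,|Δy|)+1 lattice points, so counting each shared vertex once the boundary has gcd(2,6) + gcd(7,13) + gcd(22,15) + gcd(2,13) + gcd(15,9) = 2+1+1+1+3 = 8.

8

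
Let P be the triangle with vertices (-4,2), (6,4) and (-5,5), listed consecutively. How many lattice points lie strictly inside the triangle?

15

By the shoelace formula, twice the signed area is |[(-4)·4 − 6·2] + [6·5 − (-5)·4] + [(-5)·2 − (-4)·5]| = 32, so the area is 16.
Along each edge there are gcd(|Δx|,|Δy|)+1 lattice points, so counting each shared vertex once the boundary has gcd(10,2) + gcd(11,1) + gcd(1,3) = 2+1+1 = 4.
Pick's theorem gives I = A − B/2 + 1 = 16 − 4/2 + 1 = 15.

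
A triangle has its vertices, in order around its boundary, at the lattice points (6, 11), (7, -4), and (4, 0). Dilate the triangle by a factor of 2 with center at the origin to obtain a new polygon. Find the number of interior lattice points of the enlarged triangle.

80

Using the shoelace formula, 2A = |[6·(-4) − 7·11] + [7·0 − 4·(-4)] + [4·11 − 6·0]| = 41, so the area is 41/2.
The number of boundary lattice points is Σ gcd(|Δx|,|Δy|) = gcd(1,15) + gcd(3,4) + gcd(2,11) = 1+1+1 = 3.
Scaling by 2 multiplies the area by 2² = 4 (so the new area is 82) and multiplies the boundary lattice-point count by 2, giving 6.
By Pick's theorem, the interior count of the dilated polygon is 82 − 6/2 + 1 = 80.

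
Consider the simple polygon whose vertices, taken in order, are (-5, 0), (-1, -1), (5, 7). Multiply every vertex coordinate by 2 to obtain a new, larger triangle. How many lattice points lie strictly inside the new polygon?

73

The shoelace formula gives twice the area as |((-5)·(-1) − (-1)·0) + ((-1)·7 − 5·(-1)) + (5·0 − (-5)·7)| = 38, so the area is 19.
Along each edge there are gcd(|Δx|,|Δy|)+1 lattice points, so counting each shared vertex once the boundary has gcd(4,1) + gcd(6,8) + gcd(10,7) = 1+2+1 = 4.
Scaling by 2 multiplies the area by 2² = 4 (so the new area is 76) and multiplies the boundary lattice-point count by 2, giving 8.
By Pick's theorem, the interior count of the dilated polygon is 76 − 8/2 + 1 = 73.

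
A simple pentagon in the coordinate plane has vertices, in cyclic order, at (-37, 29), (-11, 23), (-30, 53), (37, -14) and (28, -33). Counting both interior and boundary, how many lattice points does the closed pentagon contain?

Using the shoelace formula, 2A = |[(-37)·23 − (-11)·29] + [(-11)·53 − (-30)·23] + [(-30)·(-14) − 37·53] + [37·(-33) − 28·(-14)] + [28·29 − (-37)·(-33)]| = 3204, so the area is 1602.
Along each edge there are gcd(|Δx|,|Δy|)+1 lattice points, so counting each shared vertex once the boundary has gcd(26,6) + gcd(19,30) + gcd(67,67) + gcd(9,19) + gcd(65,62) = 2+1+67+1+1 = 72.
Pick's theorem gives I = A − B/2 + 1 = 1602 − 72/2 + 1 = 1567, so the closed region contains I + B = 1567 + 72 = 1639 lattice points.

1639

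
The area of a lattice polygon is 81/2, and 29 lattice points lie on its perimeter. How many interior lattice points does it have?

27

From Pick's theorem, I = A − B/2 + 1 = 81/2 − 29/2 + 1 = 27.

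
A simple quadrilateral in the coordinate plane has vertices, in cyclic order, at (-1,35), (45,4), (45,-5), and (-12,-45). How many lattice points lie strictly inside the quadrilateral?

2262

By the shoelace formula, twice the signed area is |((-1)·4 − 45·35) + (45·(-5) − 45·4) + (45·(-45) − (-12)·(-5)) + ((-12)·35 − (-1)·(-45))| = 4534, so the area is 2267.
Along each edge there are gcd(|Δx|,|Δy|)+1 lattice points, so counting each shared vertex once the boundary has gcd(46,31) + gcd(0,9) + gcd(57,40) + gcd(11,80) = 1+9+1+1 = 12.
By Pick's theorem A = I + B/2 − 1, so I = 2267 − 12/2 + 1 = 2262.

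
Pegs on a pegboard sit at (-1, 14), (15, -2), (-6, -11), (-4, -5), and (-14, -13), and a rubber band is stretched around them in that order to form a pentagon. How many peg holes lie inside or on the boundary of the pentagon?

326

By the shoelace formula, twice the signed area is |[(-1)·(-2) − 15·14] + [15·(-11) − (-6)·(-2)] + [(-6)·(-5) − (-4)·(-11)] + [(-4)·(-13) − (-14)·(-5)] + [(-14)·14 − (-1)·(-13)]| = 626, so the area is 313.
The number of boundary lattice points is Σ gcd(|Δx|,|Δy|) = gcd(16,16) + gcd(21,9) + gcd(2,6) + gcd(10,8) + gcd(13,27) = 16+3+2+2+1 = 24.
Pick's theorem gives I = A − B/2 + 1 = 313 − 24/2 + 1 = 302, so the closed region contains I + B = 302 + 24 = 326 lattice points.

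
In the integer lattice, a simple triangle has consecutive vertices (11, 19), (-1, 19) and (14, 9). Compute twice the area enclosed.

120

Using the shoelace formula, 2A = |[11·19 − (-1)·19] + [(-1)·9 − 14·19] + [14·19 − 11·9]| = 120, so the area is 60.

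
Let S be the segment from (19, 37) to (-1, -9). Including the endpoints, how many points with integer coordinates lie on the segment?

3

The number of lattice points on a segment between lattice points is gcd(|Δx|,|Δy|) + 1 = gcd(20,46) + 1 = 2 + 1 = 3.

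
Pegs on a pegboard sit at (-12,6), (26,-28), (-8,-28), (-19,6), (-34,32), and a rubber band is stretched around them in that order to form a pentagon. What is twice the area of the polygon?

By the shoelace formula, twice the signed area is |((-12)·(-28) − 26·6) + (26·(-28) − (-8)·(-28)) + ((-8)·6 − (-19)·(-28)) + ((-19)·32 − (-34)·6) + ((-34)·6 − (-12)·32)| = 1576, so the area is 788.

1576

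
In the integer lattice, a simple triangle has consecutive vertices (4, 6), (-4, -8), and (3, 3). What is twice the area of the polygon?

10

The shoelace formula gives twice the area as |[4·(-8) − (-4)·6] + [(-4)·3 − 3·(-8)] + [3·6 − 4·3]| = 10, so the area is 5.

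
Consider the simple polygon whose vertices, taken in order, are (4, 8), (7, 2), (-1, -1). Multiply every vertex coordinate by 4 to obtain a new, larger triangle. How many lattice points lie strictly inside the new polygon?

447

The shoelace formula gives twice the area as |[4·2 − 7·8] + [7·(-1) − (-1)·2] + [(-1)·8 − 4·(-1)]| = 57, so the area is 57/2.
The number of boundary lattice points is Σ gcd(|Δx|,|Δy|) = gcd(3,6) + gcd(8,3) + gcd(5,9) = 3+1+1 = 5.
Scaling by 4 multiplies the area by 4² = 16 (so the new area is 456) and multiplies the boundary lattice-point count by 4, giving 20.
By Pick's theorem, the interior count of the dilated polygon is 456 − 20/2 + 1 = 447.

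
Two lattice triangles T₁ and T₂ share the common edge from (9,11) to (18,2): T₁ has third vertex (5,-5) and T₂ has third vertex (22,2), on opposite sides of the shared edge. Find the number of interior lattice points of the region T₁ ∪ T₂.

The union is the simple quadrilateral with vertices (9,11), (5,-5), (18,2), (22,2) in order.
The shoelace formula gives twice the area as |[9·(-5) − 5·11] + [5·2 − 18·(-5)] + [18·2 − 22·2] + [22·11 − 9·2]| = 216, so the area is 108.
The number of boundary lattice points is Σ gcd(|Δx|,|Δy|) = gcd(4,16) + gcd(13,7) + gcd(4,0) + gcd(13,9) = 4+1+4+1 = 10.
By Pick's theorem I = A − B/2 + 1 = 108 − 10/2 + 1 = 104.

104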